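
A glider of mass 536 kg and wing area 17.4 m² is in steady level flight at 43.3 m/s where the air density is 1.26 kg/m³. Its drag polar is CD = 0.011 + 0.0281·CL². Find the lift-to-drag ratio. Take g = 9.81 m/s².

L/D = 19.9

Weight W = mg = 536 × 9.81 = 5258.2 N; in level flight L = W.
q = ½ρv² = ½ × 1.26 × 43.3² = 1181 Pa.
CL = W/(q·S) = 5258.2 / (1181 × 17.4) = 0.2558.
CD = 0.011 + 0.0281 × 0.2558² = 0.01284.
L/D = CL/CD = 0.2558 / 0.01284 = 19.9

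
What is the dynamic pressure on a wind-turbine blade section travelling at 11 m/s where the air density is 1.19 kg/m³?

q = ½ρv² = ½ × 1.19 × 11² = 72 Pa

q = 72 Pa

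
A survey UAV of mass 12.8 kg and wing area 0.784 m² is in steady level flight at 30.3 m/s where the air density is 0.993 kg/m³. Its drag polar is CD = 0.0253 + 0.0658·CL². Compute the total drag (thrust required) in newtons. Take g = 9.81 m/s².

D = 11.9 N

In steady level flight, lift balances weight: W = mg = 12.8 × 9.81 = 125.57 N.
q = ½ρv² = ½ × 0.993 × 30.3² = 455.8 Pa.
CL = W/(q·S) = 125.57 / (455.8 × 0.784) = 0.3514.
CD = 0.0253 + 0.0658 × 0.3514² = 0.03342.
D = q·S·CD = 455.8 × 0.784 × 0.03342 = 11.94 N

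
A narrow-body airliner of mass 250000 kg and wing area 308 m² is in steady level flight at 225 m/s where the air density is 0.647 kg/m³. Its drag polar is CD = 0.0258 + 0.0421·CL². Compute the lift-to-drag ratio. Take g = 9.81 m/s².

L/D = 13.6

Level flight ⇒ L = W = m·g = 250000 × 9.81 = 2.4525×10^6 N.
q = ½ρv² = ½ × 0.647 × 225² = 16380 Pa.
Required CL = L/(qS) = 2.4525×10^6/(16380·308) = 0.4862.
CD = 0.0258 + 0.0421 × 0.4862² = 0.03575.
L/D = CL/CD = 0.4862 / 0.03575 = 13.6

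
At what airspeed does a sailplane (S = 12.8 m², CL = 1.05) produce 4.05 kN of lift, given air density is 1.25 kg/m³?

L = ½ρv²S·CL ⇒ v = √(2L/(ρ·S·CL))
v = √(2 × 4050 / (1.25 × 12.8 × 1.05)) = √482.1 = 22 m/s

v = 22 m/s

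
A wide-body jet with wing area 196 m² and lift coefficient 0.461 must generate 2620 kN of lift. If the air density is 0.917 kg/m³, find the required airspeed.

L = ½ρv²S·CL ⇒ v = √(2L/(ρ·S·CL))
v = √(2 × 2.62×10^6 / (0.917 × 196 × 0.461)) = √63240 = 251 m/s

v = 251 m/s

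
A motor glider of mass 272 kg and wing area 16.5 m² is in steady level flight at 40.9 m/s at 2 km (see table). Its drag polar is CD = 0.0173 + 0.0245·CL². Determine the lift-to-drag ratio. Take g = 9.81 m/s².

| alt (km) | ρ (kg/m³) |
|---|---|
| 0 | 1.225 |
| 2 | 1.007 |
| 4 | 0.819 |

At 2 km, from the table: ρ = 1.007 kg/m³.
Weight W = mg = 272 × 9.81 = 2668.3 N; in level flight L = W.
q = ½ρv² = ½ × 1.007 × 40.9² = 842.3 Pa.
CL = 2W/(ρv²S) = 2×2668.3/(1.007×40.9²×16.5) = 0.192.
CD = 0.0173 + 0.0245 × 0.192² = 0.0182.
L/D = CL/CD = 0.192 / 0.0182 = 10.5

L/D = 10.5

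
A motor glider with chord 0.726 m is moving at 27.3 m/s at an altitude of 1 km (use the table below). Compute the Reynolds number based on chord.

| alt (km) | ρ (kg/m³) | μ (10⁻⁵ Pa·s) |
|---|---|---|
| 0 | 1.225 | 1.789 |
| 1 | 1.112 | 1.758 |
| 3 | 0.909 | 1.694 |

At 1 km, from the table: ρ = 1.112 kg/m³, μ = 1.758×10⁻⁵ Pa·s.
Re = ρ·v·c/μ = 1.112 × 27.3 × 0.726 / (1.758×10⁻⁵) = 1.25×10^6

Re = 1.25×10^6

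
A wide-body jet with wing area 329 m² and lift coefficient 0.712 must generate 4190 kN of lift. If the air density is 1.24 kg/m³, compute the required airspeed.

L = ½ρv²S·CL ⇒ v = √(2L/(ρ·S·CL))
v = √(2 × 4.19×10^6 / (1.24 × 329 × 0.712)) = √28850 = 170 m/s

v = 170 m/s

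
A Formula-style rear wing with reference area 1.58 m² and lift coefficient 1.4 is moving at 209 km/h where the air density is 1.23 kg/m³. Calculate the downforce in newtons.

Convert speed: v = 209 km/h ÷ 3.6 = 58.06 m/s.
Dynamic pressure q = ½ρv² = ½ × 1.23 × 58.06² = 2073 Pa.
L = q·S·CL = 2073 × 1.58 × 1.4 = 4590 N

L = 4590 N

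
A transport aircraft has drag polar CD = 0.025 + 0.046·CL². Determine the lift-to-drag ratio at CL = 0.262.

CD = 0.025 + 0.046 × 0.262² = 0.02816
L/D = CL/CD = 0.262 / 0.02816 = 9.3

L/D = 9.3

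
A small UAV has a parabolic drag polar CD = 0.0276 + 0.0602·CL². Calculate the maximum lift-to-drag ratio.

(L/D)max = 12.3

For CD = CD0 + K·CL², (L/D)max occurs at CL* = √(CD0/K) and equals 1/(2√(K·CD0)).
(L/D)max = 1/(2√(0.0602 × 0.0276)) = 1/(2 × 0.04076) = 12.3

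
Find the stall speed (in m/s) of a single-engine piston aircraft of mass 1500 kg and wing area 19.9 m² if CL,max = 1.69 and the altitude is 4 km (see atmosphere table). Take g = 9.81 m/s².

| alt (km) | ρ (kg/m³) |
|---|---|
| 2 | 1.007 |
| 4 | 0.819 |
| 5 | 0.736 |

At 4 km, from the table: ρ = 0.819 kg/m³.
Weight W = mg = 1500 × 9.81 = 14720 N.
From L = ½ρV²S·CL,max = W: V_stall = √(2W/(ρSCL,max)) = √(2·14720/(0.819·19.9·1.69))
V_stall = √1068 = 32.7 m/s

V_stall = 32.7 m/s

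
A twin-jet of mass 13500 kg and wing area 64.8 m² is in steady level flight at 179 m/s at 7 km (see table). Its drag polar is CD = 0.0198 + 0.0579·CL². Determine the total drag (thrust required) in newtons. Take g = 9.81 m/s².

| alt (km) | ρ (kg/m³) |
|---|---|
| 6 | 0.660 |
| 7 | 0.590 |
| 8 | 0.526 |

D = 13800 N

At 7 km, from the table: ρ = 0.590 kg/m³.
Level flight ⇒ L = W = m·g = 13500 × 9.81 = 1.3244×10^5 N.
q = ½ρv² = ½ × 0.59 × 179² = 9452 Pa.
CL = W/(q·S) = 1.3244×10^5 / (9452 × 64.8) = 0.2162.
CD = 0.0198 + 0.0579 × 0.2162² = 0.02251.
D = q·S·CD = 9452 × 64.8 × 0.02251 = 13790 N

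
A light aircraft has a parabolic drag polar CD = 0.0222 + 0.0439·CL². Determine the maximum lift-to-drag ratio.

For CD = CD0 + K·CL², (L/D)max occurs at CL* = √(CD0/K) and equals 1/(2√(K·CD0)).
(L/D)max = 1/(2√(0.0439 × 0.0222)) = 1/(2 × 0.03122) = 16

(L/D)max = 16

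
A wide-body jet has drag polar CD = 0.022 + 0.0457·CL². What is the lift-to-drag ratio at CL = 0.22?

L/D = 9.09

CD = 0.022 + 0.0457 × 0.22² = 0.02421
L/D = CL/CD = 0.22 / 0.02421 = 9.09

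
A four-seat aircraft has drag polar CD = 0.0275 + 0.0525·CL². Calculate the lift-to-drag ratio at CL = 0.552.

CD = 0.0275 + 0.0525 × 0.552² = 0.0435
L/D = CL/CD = 0.552 / 0.0435 = 12.7

L/D = 12.7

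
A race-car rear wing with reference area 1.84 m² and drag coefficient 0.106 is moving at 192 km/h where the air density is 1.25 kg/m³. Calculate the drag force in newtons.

Convert speed: v = 192 km/h ÷ 3.6 = 53.33 m/s.
D = ½ρv²S·CD = ½ × 1.25 × 53.33² × 1.84 × 0.106 = 347 N

D = 347 N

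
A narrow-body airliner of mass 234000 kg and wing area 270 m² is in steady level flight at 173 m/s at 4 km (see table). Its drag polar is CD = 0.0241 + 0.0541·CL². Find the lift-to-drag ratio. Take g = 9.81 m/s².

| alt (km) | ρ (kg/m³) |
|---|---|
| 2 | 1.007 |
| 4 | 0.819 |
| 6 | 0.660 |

At 4 km, from the table: ρ = 0.819 kg/m³.
Level flight ⇒ L = W = m·g = 234000 × 9.81 = 2.2955×10^6 N.
Dynamic pressure q = 0.5 × 0.819 × 173² = 12260 Pa.
Required CL = L/(qS) = 2.2955×10^6/(12260·270) = 0.6937.
CD = 0.0241 + 0.0541 × 0.6937² = 0.05013.
L/D = CL/CD = 0.6937 / 0.05013 = 13.8

L/D = 13.8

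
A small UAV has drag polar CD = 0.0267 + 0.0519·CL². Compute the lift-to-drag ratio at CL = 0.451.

CD = 0.0267 + 0.0519 × 0.451² = 0.03726
L/D = CL/CD = 0.451 / 0.03726 = 12.1

L/D = 12.1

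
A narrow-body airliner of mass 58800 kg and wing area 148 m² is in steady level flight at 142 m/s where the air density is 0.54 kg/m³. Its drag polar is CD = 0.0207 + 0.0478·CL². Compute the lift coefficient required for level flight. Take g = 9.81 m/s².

Level flight ⇒ L = W = m·g = 58800 × 9.81 = 5.7683×10^5 N.
Dynamic pressure q = 0.5 × 0.54 × 142² = 5444 Pa.
Required CL = L/(qS) = 5.7683×10^5/(5444·148) = 0.7159.

CL = 0.716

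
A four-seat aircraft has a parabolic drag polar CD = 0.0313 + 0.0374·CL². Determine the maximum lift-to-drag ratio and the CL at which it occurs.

(L/D)max = 14.6, at CL = 0.915

For CD = CD0 + K·CL², (L/D)max occurs at CL* = √(CD0/K) and equals 1/(2√(K·CD0)).
(L/D)max = 1/(2√(0.0374 × 0.0313)) = 1/(2 × 0.03421) = 14.6
CL* = √(0.0313/0.0374) = 0.915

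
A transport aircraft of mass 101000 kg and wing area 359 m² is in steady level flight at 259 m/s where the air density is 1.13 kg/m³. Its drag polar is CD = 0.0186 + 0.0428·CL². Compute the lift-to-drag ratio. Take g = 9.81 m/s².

Weight W = mg = 101000 × 9.81 = 9.9081×10^5 N; in level flight L = W.
Dynamic pressure q = 0.5 × 1.13 × 259² = 37900 Pa.
CL = W/(q·S) = 9.9081×10^5 / (37900 × 359) = 0.07282.
CD = 0.0186 + 0.0428 × 0.07282² = 0.01883.
L/D = CL/CD = 0.07282 / 0.01883 = 3.87

L/D = 3.87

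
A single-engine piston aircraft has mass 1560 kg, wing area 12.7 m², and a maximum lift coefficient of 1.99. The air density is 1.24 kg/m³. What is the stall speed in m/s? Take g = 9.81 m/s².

Stall occurs when L = W at CL,max. W = mg = 1560 × 9.81 = 15300 N.
V_stall = √(2W/(ρ·S·CL,max)) = √(2 × 15300 / (1.24 × 12.7 × 1.99))
V_stall = √976.7 = 31.3 m/s

V_stall = 31.3 m/s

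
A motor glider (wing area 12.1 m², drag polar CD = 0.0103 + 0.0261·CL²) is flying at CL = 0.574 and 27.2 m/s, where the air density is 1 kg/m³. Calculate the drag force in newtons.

CD = 0.0103 + 0.0261 × 0.574² = 0.0189
D = ½ρv²S·CD = ½ × 1 × 27.2² × 12.1 × 0.0189 = 84.6 N

D = 84.6 N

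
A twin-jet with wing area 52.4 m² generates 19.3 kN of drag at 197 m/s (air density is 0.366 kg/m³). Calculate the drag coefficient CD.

From D = ½ρv²S·CD, rearranging gives CD = 2D/(ρv²S).
CD = 2 × 19300 / (0.366 × 197² × 52.4) = 0.0519

CD = 0.0519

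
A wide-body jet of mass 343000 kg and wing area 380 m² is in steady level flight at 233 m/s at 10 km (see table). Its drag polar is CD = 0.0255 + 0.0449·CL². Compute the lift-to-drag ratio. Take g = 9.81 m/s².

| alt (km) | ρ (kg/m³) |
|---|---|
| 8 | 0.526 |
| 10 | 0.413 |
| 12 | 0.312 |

L/D = 14.8

At 10 km, from the table: ρ = 0.413 kg/m³.
In steady level flight, lift balances weight: W = mg = 343000 × 9.81 = 3.3648×10^6 N.
q = ½ρv² = ½ × 0.413 × 233² = 11210 Pa.
CL = W/(q·S) = 3.3648×10^6 / (11210 × 380) = 0.7899.
CD = 0.0255 + 0.0449 × 0.7899² = 0.05351.
L/D = CL/CD = 0.7899 / 0.05351 = 14.8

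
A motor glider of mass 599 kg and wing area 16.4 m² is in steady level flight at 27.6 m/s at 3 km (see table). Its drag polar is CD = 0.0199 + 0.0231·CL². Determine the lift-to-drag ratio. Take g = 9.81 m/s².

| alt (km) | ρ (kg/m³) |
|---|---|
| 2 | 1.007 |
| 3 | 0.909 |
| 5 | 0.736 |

L/D = 23.2

At 3 km, from the table: ρ = 0.909 kg/m³.
In steady level flight, lift balances weight: W = mg = 599 × 9.81 = 5876.2 N.
q = ½ρv² = ½ × 0.909 × 27.6² = 346.2 Pa.
CL = W/(q·S) = 5876.2 / (346.2 × 16.4) = 1.035.
CD = 0.0199 + 0.0231 × 1.035² = 0.04464.
L/D = CL/CD = 1.035 / 0.04464 = 23.2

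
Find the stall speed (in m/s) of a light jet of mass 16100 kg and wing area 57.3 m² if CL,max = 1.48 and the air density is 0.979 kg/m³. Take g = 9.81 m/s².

V_stall = 61.7 m/s

Stall occurs when L = W at CL,max. W = mg = 16100 × 9.81 = 1.579×10^5 N.
V_stall = √(2W/(ρ·S·CL,max)) = √(2 × 1.579×10^5 / (0.979 × 57.3 × 1.48))
V_stall = √3805 = 61.7 m/s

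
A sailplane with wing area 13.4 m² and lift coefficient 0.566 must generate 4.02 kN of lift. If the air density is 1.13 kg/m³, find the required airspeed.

L = ½ρv²S·CL ⇒ v = √(2L/(ρ·S·CL))
v = √(2 × 4020 / (1.13 × 13.4 × 0.566)) = √938.1 = 30.6 m/s

v = 30.6 m/s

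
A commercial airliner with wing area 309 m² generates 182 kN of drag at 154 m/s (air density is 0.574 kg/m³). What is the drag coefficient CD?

CD = 0.0865

From D = ½ρv²S·CD, rearranging gives CD = 2D/(ρv²S).
CD = 2 × 1.82×10^5 / (0.574 × 154² × 309) = 0.0865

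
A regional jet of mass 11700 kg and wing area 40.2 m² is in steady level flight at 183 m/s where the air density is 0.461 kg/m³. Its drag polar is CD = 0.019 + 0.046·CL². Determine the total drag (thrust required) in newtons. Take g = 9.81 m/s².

D = 7850 N

In steady level flight, lift balances weight: W = mg = 11700 × 9.81 = 1.1478×10^5 N.
Dynamic pressure q = 0.5 × 0.461 × 183² = 7719 Pa.
CL = W/(q·S) = 1.1478×10^5 / (7719 × 40.2) = 0.3699.
CD = 0.019 + 0.046 × 0.3699² = 0.02529.
D = q·S·CD = 7719 × 40.2 × 0.02529 = 7849 N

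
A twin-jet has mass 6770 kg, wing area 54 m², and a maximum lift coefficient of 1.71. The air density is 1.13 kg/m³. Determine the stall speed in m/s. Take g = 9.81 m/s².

V_stall = 35.7 m/s

Stall occurs when L = W at CL,max. W = mg = 6770 × 9.81 = 66410 N.
V_stall = √(2W/(ρ·S·CL,max)) = √(2 × 66410 / (1.13 × 54 × 1.71))
V_stall = √1273 = 35.7 m/s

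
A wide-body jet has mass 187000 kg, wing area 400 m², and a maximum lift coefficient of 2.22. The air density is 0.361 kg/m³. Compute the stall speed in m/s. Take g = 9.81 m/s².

V_stall = 107 m/s

Weight W = mg = 187000 × 9.81 = 1.834×10^6 N.
V_stall = √(2W/(ρ·S·CL,max)) = √(2 × 1.834×10^6 / (0.361 × 400 × 2.22))
V_stall = √11450 = 107 m/s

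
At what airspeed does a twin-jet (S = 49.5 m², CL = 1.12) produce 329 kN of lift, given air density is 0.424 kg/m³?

v = 167 m/s

L = ½ρv²S·CL ⇒ v = √(2L/(ρ·S·CL))
v = √(2 × 3.29×10^5 / (0.424 × 49.5 × 1.12)) = √27990 = 167 m/s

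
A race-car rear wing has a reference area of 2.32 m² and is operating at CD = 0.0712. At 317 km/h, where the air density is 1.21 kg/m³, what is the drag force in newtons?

D = 775 N

Convert speed: v = 317 km/h ÷ 3.6 = 88.06 m/s.
D = ½ρv²S·CD = ½ × 1.21 × 88.06² × 2.32 × 0.0712 = 775 N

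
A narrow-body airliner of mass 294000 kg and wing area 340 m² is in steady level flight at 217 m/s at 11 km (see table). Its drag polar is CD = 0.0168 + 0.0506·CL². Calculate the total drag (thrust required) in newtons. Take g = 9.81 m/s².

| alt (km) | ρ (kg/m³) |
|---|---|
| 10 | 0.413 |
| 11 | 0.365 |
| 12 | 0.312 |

D = 1.93×10^5 N

At 11 km, from the table: ρ = 0.365 kg/m³.
Level flight ⇒ L = W = m·g = 294000 × 9.81 = 2.8841×10^6 N.
Dynamic pressure q = 0.5 × 0.365 × 217² = 8594 Pa.
CL = W/(q·S) = 2.8841×10^6 / (8594 × 340) = 0.9871.
CD = 0.0168 + 0.0506 × 0.9871² = 0.0661.
D = q·S·CD = 8594 × 340 × 0.0661 = 1.931×10^5 N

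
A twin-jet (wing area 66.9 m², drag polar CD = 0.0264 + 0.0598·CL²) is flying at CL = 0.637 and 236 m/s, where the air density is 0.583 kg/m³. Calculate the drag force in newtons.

D = 55000 N

CD = 0.0264 + 0.0598 × 0.637² = 0.05066
D = ½ρv²S·CD = ½ × 0.583 × 236² × 66.9 × 0.05066 = 55000 N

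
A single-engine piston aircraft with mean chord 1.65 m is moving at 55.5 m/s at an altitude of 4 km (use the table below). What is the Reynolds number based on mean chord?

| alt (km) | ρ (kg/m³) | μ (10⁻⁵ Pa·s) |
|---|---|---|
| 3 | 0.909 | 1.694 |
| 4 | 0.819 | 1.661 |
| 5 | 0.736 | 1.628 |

Re = 4.52×10^6

At 4 km, from the table: ρ = 0.819 kg/m³, μ = 1.661×10⁻⁵ Pa·s.
Re = ρ·v·c/μ = 0.819 × 55.5 × 1.65 / (1.661×10⁻⁵) = 4.52×10^6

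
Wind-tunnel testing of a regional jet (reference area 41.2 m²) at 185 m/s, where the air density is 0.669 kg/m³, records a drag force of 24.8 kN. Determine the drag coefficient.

From D = ½ρv²S·CD, rearranging gives CD = 2D/(ρv²S).
CD = 2 × 24800 / (0.669 × 185² × 41.2) = 0.0526

CD = 0.0526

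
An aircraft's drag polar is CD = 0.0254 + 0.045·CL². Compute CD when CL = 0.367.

CD = 0.0254 + 0.045 × 0.367² = 0.0254 + 0.006061 = 0.0315

CD = 0.0315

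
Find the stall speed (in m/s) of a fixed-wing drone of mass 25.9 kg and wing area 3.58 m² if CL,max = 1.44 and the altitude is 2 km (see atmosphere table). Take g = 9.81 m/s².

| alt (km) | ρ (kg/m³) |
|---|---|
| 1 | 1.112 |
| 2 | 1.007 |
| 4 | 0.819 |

V_stall = 9.89 m/s

At 2 km, from the table: ρ = 1.007 kg/m³.
At stall, lift equals weight: L = W = m·g = 25.9 × 9.81 = 254.1 N.
From L = ½ρV²S·CL,max = W: V_stall = √(2W/(ρSCL,max)) = √(2·254.1/(1.007·3.58·1.44))
V_stall = √97.89 = 9.89 m/s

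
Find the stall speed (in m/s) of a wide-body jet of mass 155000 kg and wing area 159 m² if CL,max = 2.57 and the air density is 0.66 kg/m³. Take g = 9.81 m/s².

V_stall = 106 m/s

Stall occurs when L = W at CL,max. W = mg = 155000 × 9.81 = 1.521×10^6 N.
From L = ½ρV²S·CL,max = W: V_stall = √(2W/(ρSCL,max)) = √(2·1.521×10^6/(0.66·159·2.57))
V_stall = √11280 = 106 m/s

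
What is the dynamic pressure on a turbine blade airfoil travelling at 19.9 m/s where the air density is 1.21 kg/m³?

q = ½ρv² = ½ × 1.21 × 19.9² = 240 Pa

q = 240 Pa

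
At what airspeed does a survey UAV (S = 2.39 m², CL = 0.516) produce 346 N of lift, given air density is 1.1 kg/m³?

L = ½ρv²S·CL ⇒ v = √(2L/(ρ·S·CL))
v = √(2 × 346 / (1.1 × 2.39 × 0.516)) = √510.1 = 22.6 m/s

v = 22.6 m/s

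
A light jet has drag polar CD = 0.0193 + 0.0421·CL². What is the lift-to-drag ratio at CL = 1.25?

CD = 0.0193 + 0.0421 × 1.25² = 0.08508
L/D = CL/CD = 1.25 / 0.08508 = 14.7

L/D = 14.7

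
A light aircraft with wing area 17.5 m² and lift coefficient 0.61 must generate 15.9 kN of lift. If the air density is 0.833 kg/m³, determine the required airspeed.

L = ½ρv²S·CL ⇒ v = √(2L/(ρ·S·CL))
v = √(2 × 15900 / (0.833 × 17.5 × 0.61)) = √3576 = 59.8 m/s

v = 59.8 m/s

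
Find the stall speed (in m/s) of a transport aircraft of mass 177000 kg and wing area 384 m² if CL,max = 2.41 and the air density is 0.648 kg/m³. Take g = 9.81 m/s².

V_stall = 76.1 m/s

At stall, lift equals weight: L = W = m·g = 177000 × 9.81 = 1.736×10^6 N.
V_stall = √(2W/(ρ·S·CL,max)) = √(2 × 1.736×10^6 / (0.648 × 384 × 2.41))
V_stall = √5791 = 76.1 m/s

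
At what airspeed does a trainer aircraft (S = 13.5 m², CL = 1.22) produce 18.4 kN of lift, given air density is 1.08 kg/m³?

v = 45.5 m/s

L = ½ρv²S·CL ⇒ v = √(2L/(ρ·S·CL))
v = √(2 × 18400 / (1.08 × 13.5 × 1.22)) = √2069 = 45.5 m/s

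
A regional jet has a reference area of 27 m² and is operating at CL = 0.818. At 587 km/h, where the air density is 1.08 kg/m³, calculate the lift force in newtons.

Convert speed: v = 587 km/h ÷ 3.6 = 163.1 m/s.
L = ½ρv²S·CL = ½ × 1.08 × 163.1² × 27 × 0.818 = 3.17×10^5 N ≈ 317 kN

L = 3.17×10^5 N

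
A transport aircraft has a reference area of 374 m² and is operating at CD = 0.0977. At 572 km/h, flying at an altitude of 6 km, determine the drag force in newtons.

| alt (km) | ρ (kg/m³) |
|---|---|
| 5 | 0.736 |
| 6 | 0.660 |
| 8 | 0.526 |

At 6 km, from the table: ρ = 0.660 kg/m³.
Convert speed: v = 572 km/h ÷ 3.6 = 158.9 m/s.
D = ½ρv²S·CD = ½ × 0.66 × 158.9² × 374 × 0.0977 = 3.04×10^5 N ≈ 304 kN

D = 3.04×10^5 N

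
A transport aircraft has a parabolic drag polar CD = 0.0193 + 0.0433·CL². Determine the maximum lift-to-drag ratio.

For CD = CD0 + K·CL², (L/D)max occurs at CL* = √(CD0/K) and equals 1/(2√(K·CD0)).
(L/D)max = 1/(2√(0.0433 × 0.0193)) = 1/(2 × 0.02891) = 17.3

(L/D)max = 17.3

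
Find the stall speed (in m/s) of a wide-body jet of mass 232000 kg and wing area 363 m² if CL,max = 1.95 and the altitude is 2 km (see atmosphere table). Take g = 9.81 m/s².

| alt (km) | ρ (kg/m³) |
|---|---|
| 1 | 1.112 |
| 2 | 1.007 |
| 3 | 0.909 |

At 2 km, from the table: ρ = 1.007 kg/m³.
At stall, lift equals weight: L = W = m·g = 232000 × 9.81 = 2.276×10^6 N.
V_stall = √(2W/(ρ·S·CL,max)) = √(2 × 2.276×10^6 / (1.007 × 363 × 1.95))
V_stall = √6386 = 79.9 m/s

V_stall = 79.9 m/s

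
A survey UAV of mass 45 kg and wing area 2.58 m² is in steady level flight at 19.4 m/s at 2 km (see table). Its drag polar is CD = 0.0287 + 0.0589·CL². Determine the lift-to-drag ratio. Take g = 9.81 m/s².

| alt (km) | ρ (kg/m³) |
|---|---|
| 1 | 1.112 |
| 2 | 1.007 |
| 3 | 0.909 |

L/D = 11.8

At 2 km, from the table: ρ = 1.007 kg/m³.
Level flight ⇒ L = W = m·g = 45 × 9.81 = 441.45 N.
Dynamic pressure q = 0.5 × 1.007 × 19.4² = 189.5 Pa.
CL = 2W/(ρv²S) = 2×441.45/(1.007×19.4²×2.58) = 0.9029.
CD = 0.0287 + 0.0589 × 0.9029² = 0.07672.
L/D = CL/CD = 0.9029 / 0.07672 = 11.8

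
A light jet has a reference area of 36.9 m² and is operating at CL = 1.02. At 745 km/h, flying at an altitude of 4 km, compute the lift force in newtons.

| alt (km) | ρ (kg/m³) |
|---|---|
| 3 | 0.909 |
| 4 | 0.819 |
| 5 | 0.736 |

L = 6.6×10^5 N

At 4 km, from the table: ρ = 0.819 kg/m³.
Convert speed: v = 745 km/h ÷ 3.6 = 206.9 m/s.
L = ½ρv²S·CL = ½ × 0.819 × 206.9² × 36.9 × 1.02 = 6.6×10^5 N ≈ 660 kN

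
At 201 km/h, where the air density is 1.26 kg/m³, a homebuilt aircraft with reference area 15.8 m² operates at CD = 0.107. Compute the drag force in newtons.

Convert speed: v = 201 km/h ÷ 3.6 = 55.83 m/s.
Dynamic pressure q = ½ρv² = ½ × 1.26 × 55.83² = 1964 Pa.
D = q·S·CD = 1964 × 15.8 × 0.107 = 3320 N

D = 3320 N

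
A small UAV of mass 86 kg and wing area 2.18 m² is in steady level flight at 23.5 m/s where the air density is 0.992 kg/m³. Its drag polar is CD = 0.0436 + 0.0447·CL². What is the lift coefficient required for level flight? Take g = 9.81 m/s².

Level flight ⇒ L = W = m·g = 86 × 9.81 = 843.66 N.
q = ½ρv² = ½ × 0.992 × 23.5² = 273.9 Pa.
CL = W/(q·S) = 843.66 / (273.9 × 2.18) = 1.413.

CL = 1.41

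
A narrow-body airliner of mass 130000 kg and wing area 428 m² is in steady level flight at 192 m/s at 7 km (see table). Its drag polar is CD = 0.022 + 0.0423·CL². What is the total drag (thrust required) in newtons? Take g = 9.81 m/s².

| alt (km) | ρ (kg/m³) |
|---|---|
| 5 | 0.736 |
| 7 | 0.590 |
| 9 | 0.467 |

At 7 km, from the table: ρ = 0.590 kg/m³.
In steady level flight, lift balances weight: W = mg = 130000 × 9.81 = 1.2753×10^6 N.
q = ½ρv² = ½ × 0.59 × 192² = 10870 Pa.
Required CL = L/(qS) = 1.2753×10^6/(10870·428) = 0.274.
CD = 0.022 + 0.0423 × 0.274² = 0.02518.
D = q·S·CD = 10870 × 428 × 0.02518 = 1.172×10^5 N

D = 1.17×10^5 N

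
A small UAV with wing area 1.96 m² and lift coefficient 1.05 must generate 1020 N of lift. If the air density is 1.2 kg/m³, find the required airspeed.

v = 28.7 m/s

L = ½ρv²S·CL ⇒ v = √(2L/(ρ·S·CL))
v = √(2 × 1020 / (1.2 × 1.96 × 1.05)) = √826 = 28.7 m/s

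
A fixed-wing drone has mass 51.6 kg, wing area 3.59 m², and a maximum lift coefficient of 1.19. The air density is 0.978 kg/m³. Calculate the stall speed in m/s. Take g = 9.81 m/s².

V_stall = 15.6 m/s

At stall, lift equals weight: L = W = m·g = 51.6 × 9.81 = 506.2 N.
From L = ½ρV²S·CL,max = W: V_stall = √(2W/(ρSCL,max)) = √(2·506.2/(0.978·3.59·1.19))
V_stall = √242.3 = 15.6 m/s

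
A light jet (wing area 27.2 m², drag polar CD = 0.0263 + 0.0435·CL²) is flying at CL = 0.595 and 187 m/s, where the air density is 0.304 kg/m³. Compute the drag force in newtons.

D = 6030 N

CD = 0.0263 + 0.0435 × 0.595² = 0.0417
D = ½ρv²S·CD = ½ × 0.304 × 187² × 27.2 × 0.0417 = 6030 N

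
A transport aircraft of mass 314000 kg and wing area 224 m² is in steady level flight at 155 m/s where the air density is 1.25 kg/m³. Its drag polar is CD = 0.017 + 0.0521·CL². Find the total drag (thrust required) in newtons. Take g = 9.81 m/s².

Level flight ⇒ L = W = m·g = 314000 × 9.81 = 3.0803×10^6 N.
q = ½ρv² = ½ × 1.25 × 155² = 15020 Pa.
Required CL = L/(qS) = 3.0803×10^6/(15020·224) = 0.9158.
CD = 0.017 + 0.0521 × 0.9158² = 0.0607.
D = q·S·CD = 15020 × 224 × 0.0607 = 2.042×10^5 N

D = 2.04×10^5 N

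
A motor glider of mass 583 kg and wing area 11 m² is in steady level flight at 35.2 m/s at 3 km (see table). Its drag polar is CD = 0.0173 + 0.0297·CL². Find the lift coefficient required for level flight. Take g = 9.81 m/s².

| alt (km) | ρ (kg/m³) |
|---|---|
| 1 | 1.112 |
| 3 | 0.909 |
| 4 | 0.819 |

CL = 0.923

At 3 km, from the table: ρ = 0.909 kg/m³.
Weight W = mg = 583 × 9.81 = 5719.2 N; in level flight L = W.
Dynamic pressure q = 0.5 × 0.909 × 35.2² = 563.1 Pa.
CL = 2W/(ρv²S) = 2×5719.2/(0.909×35.2²×11) = 0.9233.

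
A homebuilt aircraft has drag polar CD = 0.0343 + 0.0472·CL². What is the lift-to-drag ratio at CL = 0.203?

L/D = 5.6

CD = 0.0343 + 0.0472 × 0.203² = 0.03625
L/D = CL/CD = 0.203 / 0.03625 = 5.6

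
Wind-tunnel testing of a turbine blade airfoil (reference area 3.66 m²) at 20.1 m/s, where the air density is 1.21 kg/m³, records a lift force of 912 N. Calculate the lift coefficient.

From L = ½ρv²S·CL, rearranging gives CL = 2L/(ρv²S).
CL = 2 × 912 / (1.21 × 20.1² × 3.66) = 1.02

CL = 1.02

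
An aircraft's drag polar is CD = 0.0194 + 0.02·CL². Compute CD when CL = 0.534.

CD = 0.0251

CD = 0.0194 + 0.02 × 0.534² = 0.0194 + 0.005703 = 0.0251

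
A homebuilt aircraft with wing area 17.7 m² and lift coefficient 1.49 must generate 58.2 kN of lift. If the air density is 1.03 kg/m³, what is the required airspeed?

L = ½ρv²S·CL ⇒ v = √(2L/(ρ·S·CL))
v = √(2 × 58200 / (1.03 × 17.7 × 1.49)) = √4285 = 65.5 m/s

v = 65.5 m/s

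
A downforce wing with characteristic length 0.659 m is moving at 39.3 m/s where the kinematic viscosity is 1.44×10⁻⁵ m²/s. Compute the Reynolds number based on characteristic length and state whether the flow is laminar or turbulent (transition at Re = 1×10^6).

Re = 1.8×10^6 (turbulent)

Re = v·c/ν = 39.3 × 0.659 / (1.44×10⁻⁵) = 1.8×10^6
Since 1.8×10^6 > 1×10^6, the flow is turbulent.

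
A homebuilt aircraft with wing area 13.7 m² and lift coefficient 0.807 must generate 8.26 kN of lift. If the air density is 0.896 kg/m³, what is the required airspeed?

v = 40.8 m/s

L = ½ρv²S·CL ⇒ v = √(2L/(ρ·S·CL))
v = √(2 × 8260 / (0.896 × 13.7 × 0.807)) = √1668 = 40.8 m/s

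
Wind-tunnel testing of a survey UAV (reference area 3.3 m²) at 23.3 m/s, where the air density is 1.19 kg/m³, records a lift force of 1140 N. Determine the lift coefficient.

From L = ½ρv²S·CL, rearranging gives CL = 2L/(ρv²S).
CL = 2 × 1140 / (1.19 × 23.3² × 3.3) = 1.07

CL = 1.07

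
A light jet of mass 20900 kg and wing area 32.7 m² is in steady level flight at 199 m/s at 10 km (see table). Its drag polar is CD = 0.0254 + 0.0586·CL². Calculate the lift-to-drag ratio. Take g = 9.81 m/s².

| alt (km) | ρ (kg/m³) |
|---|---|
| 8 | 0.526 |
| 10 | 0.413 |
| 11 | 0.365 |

L/D = 12.8

At 10 km, from the table: ρ = 0.413 kg/m³.
Weight W = mg = 20900 × 9.81 = 2.0503×10^5 N; in level flight L = W.
Dynamic pressure q = 0.5 × 0.413 × 199² = 8178 Pa.
Required CL = L/(qS) = 2.0503×10^5/(8178·32.7) = 0.7667.
CD = 0.0254 + 0.0586 × 0.7667² = 0.05985.
L/D = CL/CD = 0.7667 / 0.05985 = 12.8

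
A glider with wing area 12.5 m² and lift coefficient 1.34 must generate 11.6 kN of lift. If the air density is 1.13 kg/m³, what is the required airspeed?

L = ½ρv²S·CL ⇒ v = √(2L/(ρ·S·CL))
v = √(2 × 11600 / (1.13 × 12.5 × 1.34)) = √1226 = 35 m/s

v = 35 m/s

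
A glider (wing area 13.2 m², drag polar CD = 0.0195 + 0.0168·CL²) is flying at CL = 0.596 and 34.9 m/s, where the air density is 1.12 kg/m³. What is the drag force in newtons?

D = 229 N

CD = 0.0195 + 0.0168 × 0.596² = 0.02547
D = ½ρv²S·CD = ½ × 1.12 × 34.9² × 13.2 × 0.02547 = 229 N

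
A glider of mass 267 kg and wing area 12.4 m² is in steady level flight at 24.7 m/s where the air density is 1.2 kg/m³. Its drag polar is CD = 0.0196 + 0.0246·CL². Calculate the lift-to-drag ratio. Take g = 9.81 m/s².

In steady level flight, lift balances weight: W = mg = 267 × 9.81 = 2619.3 N.
Dynamic pressure q = 0.5 × 1.2 × 24.7² = 366.1 Pa.
CL = 2W/(ρv²S) = 2×2619.3/(1.2×24.7²×12.4) = 0.577.
CD = 0.0196 + 0.0246 × 0.577² = 0.02779.
L/D = CL/CD = 0.577 / 0.02779 = 20.8

L/D = 20.8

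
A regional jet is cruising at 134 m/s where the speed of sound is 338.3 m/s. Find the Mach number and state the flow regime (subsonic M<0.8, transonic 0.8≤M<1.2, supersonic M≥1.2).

M = v/a = 134 / 338.3 = 0.396
M = 0.396 → subsonic.

M = 0.396 (subsonic)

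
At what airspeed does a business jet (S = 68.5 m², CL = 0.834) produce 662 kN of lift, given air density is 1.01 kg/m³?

L = ½ρv²S·CL ⇒ v = √(2L/(ρ·S·CL))
v = √(2 × 6.62×10^5 / (1.01 × 68.5 × 0.834)) = √22950 = 151 m/s

v = 151 m/s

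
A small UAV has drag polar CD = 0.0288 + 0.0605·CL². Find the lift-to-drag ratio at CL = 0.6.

L/D = 11.9

CD = 0.0288 + 0.0605 × 0.6² = 0.05058
L/D = CL/CD = 0.6 / 0.05058 = 11.9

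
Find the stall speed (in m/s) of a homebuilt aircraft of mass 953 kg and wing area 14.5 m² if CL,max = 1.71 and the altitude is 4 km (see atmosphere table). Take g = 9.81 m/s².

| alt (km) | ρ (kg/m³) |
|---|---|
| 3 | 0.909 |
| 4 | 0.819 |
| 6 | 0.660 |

At 4 km, from the table: ρ = 0.819 kg/m³.
Stall occurs when L = W at CL,max. W = mg = 953 × 9.81 = 9349 N.
V_stall = √(2W/(ρ·S·CL,max)) = √(2 × 9349 / (0.819 × 14.5 × 1.71))
V_stall = √920.8 = 30.3 m/s

V_stall = 30.3 m/s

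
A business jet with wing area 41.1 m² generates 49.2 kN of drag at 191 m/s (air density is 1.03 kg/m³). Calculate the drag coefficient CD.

From D = ½ρv²S·CD, rearranging gives CD = 2D/(ρv²S).
CD = 2 × 49200 / (1.03 × 191² × 41.1) = 0.0637

CD = 0.0637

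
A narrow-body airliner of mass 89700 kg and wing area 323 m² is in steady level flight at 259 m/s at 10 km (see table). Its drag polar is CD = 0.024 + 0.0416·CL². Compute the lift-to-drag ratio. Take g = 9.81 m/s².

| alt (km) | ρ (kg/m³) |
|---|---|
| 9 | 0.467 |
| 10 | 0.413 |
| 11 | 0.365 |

L/D = 7.68

At 10 km, from the table: ρ = 0.413 kg/m³.
Level flight ⇒ L = W = m·g = 89700 × 9.81 = 8.7996×10^5 N.
Dynamic pressure q = 0.5 × 0.413 × 259² = 13850 Pa.
CL = 2W/(ρv²S) = 2×8.7996×10^5/(0.413×259²×323) = 0.1967.
CD = 0.024 + 0.0416 × 0.1967² = 0.02561.
L/D = CL/CD = 0.1967 / 0.02561 = 7.68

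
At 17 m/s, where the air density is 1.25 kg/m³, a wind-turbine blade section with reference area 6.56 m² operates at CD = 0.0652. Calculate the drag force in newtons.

D = 77.3 N

D = ½ρv²S·CD = ½ × 1.25 × 17² × 6.56 × 0.0652 = 77.3 N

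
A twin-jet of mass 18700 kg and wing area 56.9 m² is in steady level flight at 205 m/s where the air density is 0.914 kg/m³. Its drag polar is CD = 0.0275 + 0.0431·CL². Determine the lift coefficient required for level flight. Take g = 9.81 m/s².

Weight W = mg = 18700 × 9.81 = 1.8345×10^5 N; in level flight L = W.
q = ½ρv² = ½ × 0.914 × 205² = 19210 Pa.
CL = 2W/(ρv²S) = 2×1.8345×10^5/(0.914×205²×56.9) = 0.1679.

CL = 0.168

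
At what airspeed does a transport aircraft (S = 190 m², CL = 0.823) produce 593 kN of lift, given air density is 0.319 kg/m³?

v = 154 m/s

L = ½ρv²S·CL ⇒ v = √(2L/(ρ·S·CL))
v = √(2 × 5.93×10^5 / (0.319 × 190 × 0.823)) = √23780 = 154 m/s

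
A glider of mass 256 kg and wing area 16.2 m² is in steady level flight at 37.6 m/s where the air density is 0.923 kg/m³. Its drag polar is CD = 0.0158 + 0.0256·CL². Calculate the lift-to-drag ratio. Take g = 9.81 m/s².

In steady level flight, lift balances weight: W = mg = 256 × 9.81 = 2511.4 N.
q = ½ρv² = ½ × 0.923 × 37.6² = 652.5 Pa.
CL = 2W/(ρv²S) = 2×2511.4/(0.923×37.6²×16.2) = 0.2376.
CD = 0.0158 + 0.0256 × 0.2376² = 0.01725.
L/D = CL/CD = 0.2376 / 0.01725 = 13.8

L/D = 13.8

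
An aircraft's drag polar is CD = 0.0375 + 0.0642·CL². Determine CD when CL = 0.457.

CD = 0.0509

CD = 0.0375 + 0.0642 × 0.457² = 0.0375 + 0.01341 = 0.0509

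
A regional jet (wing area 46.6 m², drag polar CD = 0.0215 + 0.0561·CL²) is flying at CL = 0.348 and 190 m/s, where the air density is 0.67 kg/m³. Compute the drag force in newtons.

CD = 0.0215 + 0.0561 × 0.348² = 0.02829
D = ½ρv²S·CD = ½ × 0.67 × 190² × 46.6 × 0.02829 = 15900 N

D = 15900 N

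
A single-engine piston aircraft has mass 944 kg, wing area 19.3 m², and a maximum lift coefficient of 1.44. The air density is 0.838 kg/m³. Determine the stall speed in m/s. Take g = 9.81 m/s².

V_stall = 28.2 m/s

Weight W = mg = 944 × 9.81 = 9261 N.
V_stall = √(2W/(ρ·S·CL,max)) = √(2 × 9261 / (0.838 × 19.3 × 1.44))
V_stall = √795.3 = 28.2 m/s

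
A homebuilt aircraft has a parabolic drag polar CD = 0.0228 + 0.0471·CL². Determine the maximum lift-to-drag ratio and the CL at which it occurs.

(L/D)max = 15.3, at CL = 0.696

For CD = CD0 + K·CL², (L/D)max occurs at CL* = √(CD0/K) and equals 1/(2√(K·CD0)).
(L/D)max = 1/(2√(0.0471 × 0.0228)) = 1/(2 × 0.03277) = 15.3
CL* = √(0.0228/0.0471) = 0.696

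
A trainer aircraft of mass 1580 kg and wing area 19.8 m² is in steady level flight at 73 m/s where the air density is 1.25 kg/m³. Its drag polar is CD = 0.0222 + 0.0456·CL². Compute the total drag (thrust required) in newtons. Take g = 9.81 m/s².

D = 1630 N

Weight W = mg = 1580 × 9.81 = 15500 N; in level flight L = W.
q = ½ρv² = ½ × 1.25 × 73² = 3331 Pa.
CL = W/(q·S) = 15500 / (3331 × 19.8) = 0.235.
CD = 0.0222 + 0.0456 × 0.235² = 0.02472.
D = q·S·CD = 3331 × 19.8 × 0.02472 = 1630 N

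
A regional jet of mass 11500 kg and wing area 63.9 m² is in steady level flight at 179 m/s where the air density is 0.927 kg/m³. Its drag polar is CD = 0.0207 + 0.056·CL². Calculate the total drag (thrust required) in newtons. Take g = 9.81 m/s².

Level flight ⇒ L = W = m·g = 11500 × 9.81 = 1.1282×10^5 N.
Dynamic pressure q = 0.5 × 0.927 × 179² = 14850 Pa.
Required CL = L/(qS) = 1.1282×10^5/(14850·63.9) = 0.1189.
CD = 0.0207 + 0.056 × 0.1189² = 0.02149.
D = q·S·CD = 14850 × 63.9 × 0.02149 = 20390 N

D = 20400 N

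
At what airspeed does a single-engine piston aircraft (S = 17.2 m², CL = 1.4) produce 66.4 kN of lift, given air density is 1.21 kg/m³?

L = ½ρv²S·CL ⇒ v = √(2L/(ρ·S·CL))
v = √(2 × 66400 / (1.21 × 17.2 × 1.4)) = √4558 = 67.5 m/s

v = 67.5 m/s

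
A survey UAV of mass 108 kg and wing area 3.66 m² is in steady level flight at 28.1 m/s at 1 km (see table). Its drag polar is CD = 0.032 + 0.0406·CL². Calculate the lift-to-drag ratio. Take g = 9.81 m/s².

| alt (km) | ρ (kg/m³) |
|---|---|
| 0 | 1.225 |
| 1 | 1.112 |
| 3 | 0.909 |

At 1 km, from the table: ρ = 1.112 kg/m³.
Weight W = mg = 108 × 9.81 = 1059.5 N; in level flight L = W.
q = ½ρv² = ½ × 1.112 × 28.1² = 439 Pa.
Required CL = L/(qS) = 1059.5/(439·3.66) = 0.6594.
CD = 0.032 + 0.0406 × 0.6594² = 0.04965.
L/D = CL/CD = 0.6594 / 0.04965 = 13.3

L/D = 13.3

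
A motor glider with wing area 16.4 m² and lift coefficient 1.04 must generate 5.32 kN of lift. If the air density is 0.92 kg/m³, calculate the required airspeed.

L = ½ρv²S·CL ⇒ v = √(2L/(ρ·S·CL))
v = √(2 × 5320 / (0.92 × 16.4 × 1.04)) = √678.1 = 26 m/s

v = 26 m/s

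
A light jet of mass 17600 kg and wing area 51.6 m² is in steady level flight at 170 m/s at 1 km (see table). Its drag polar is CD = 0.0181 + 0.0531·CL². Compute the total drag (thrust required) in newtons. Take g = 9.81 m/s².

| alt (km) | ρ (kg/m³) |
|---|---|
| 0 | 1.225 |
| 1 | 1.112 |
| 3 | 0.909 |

D = 16900 N

At 1 km, from the table: ρ = 1.112 kg/m³.
Level flight ⇒ L = W = m·g = 17600 × 9.81 = 1.7266×10^5 N.
Dynamic pressure q = 0.5 × 1.112 × 170² = 16070 Pa.
CL = W/(q·S) = 1.7266×10^5 / (16070 × 51.6) = 0.2082.
CD = 0.0181 + 0.0531 × 0.2082² = 0.0204.
D = q·S·CD = 16070 × 51.6 × 0.0204 = 16920 N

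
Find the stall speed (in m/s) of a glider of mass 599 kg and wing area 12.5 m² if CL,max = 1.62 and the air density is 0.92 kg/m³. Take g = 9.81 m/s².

Weight W = mg = 599 × 9.81 = 5876 N.
V_stall = √(2W/(ρ·S·CL,max)) = √(2 × 5876 / (0.92 × 12.5 × 1.62))
V_stall = √630.8 = 25.1 m/s

V_stall = 25.1 m/s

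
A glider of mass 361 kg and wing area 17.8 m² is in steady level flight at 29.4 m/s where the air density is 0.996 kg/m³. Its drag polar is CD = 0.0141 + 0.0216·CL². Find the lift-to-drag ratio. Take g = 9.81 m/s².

L/D = 24.7

Weight W = mg = 361 × 9.81 = 3541.4 N; in level flight L = W.
Dynamic pressure q = 0.5 × 0.996 × 29.4² = 430.5 Pa.
CL = W/(q·S) = 3541.4 / (430.5 × 17.8) = 0.4622.
CD = 0.0141 + 0.0216 × 0.4622² = 0.01871.
L/D = CL/CD = 0.4622 / 0.01871 = 24.7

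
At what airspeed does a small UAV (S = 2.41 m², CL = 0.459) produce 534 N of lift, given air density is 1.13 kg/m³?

L = ½ρv²S·CL ⇒ v = √(2L/(ρ·S·CL))
v = √(2 × 534 / (1.13 × 2.41 × 0.459)) = √854.4 = 29.2 m/s

v = 29.2 m/s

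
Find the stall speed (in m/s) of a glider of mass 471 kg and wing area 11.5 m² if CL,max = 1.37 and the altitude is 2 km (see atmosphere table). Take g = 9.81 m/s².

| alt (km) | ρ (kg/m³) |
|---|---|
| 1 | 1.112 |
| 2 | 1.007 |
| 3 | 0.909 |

At 2 km, from the table: ρ = 1.007 kg/m³.
At stall, lift equals weight: L = W = m·g = 471 × 9.81 = 4621 N.
From L = ½ρV²S·CL,max = W: V_stall = √(2W/(ρSCL,max)) = √(2·4621/(1.007·11.5·1.37))
V_stall = √582.5 = 24.1 m/s

V_stall = 24.1 m/s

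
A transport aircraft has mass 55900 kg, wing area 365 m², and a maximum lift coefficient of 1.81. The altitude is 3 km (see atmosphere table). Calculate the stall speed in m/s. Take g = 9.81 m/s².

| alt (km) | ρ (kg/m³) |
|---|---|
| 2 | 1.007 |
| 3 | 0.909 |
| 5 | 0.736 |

At 3 km, from the table: ρ = 0.909 kg/m³.
Stall occurs when L = W at CL,max. W = mg = 55900 × 9.81 = 5.484×10^5 N.
From L = ½ρV²S·CL,max = W: V_stall = √(2W/(ρSCL,max)) = √(2·5.484×10^5/(0.909·365·1.81))
V_stall = √1826 = 42.7 m/s

V_stall = 42.7 m/s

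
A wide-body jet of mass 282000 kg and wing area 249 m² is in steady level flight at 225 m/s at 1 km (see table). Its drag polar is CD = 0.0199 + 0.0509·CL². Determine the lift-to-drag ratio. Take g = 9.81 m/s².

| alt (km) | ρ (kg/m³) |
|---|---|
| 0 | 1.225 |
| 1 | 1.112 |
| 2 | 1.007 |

L/D = 14.2

At 1 km, from the table: ρ = 1.112 kg/m³.
In steady level flight, lift balances weight: W = mg = 282000 × 9.81 = 2.7664×10^6 N.
Dynamic pressure q = 0.5 × 1.112 × 225² = 28150 Pa.
CL = W/(q·S) = 2.7664×10^6 / (28150 × 249) = 0.3947.
CD = 0.0199 + 0.0509 × 0.3947² = 0.02783.
L/D = CL/CD = 0.3947 / 0.02783 = 14.2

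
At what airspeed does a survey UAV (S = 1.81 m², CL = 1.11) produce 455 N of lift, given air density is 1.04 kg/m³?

v = 20.9 m/s

L = ½ρv²S·CL ⇒ v = √(2L/(ρ·S·CL))
v = √(2 × 455 / (1.04 × 1.81 × 1.11)) = √435.5 = 20.9 m/s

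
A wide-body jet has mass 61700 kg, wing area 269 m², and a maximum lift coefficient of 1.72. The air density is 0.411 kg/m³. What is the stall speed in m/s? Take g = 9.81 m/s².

V_stall = 79.8 m/s

At stall, lift equals weight: L = W = m·g = 61700 × 9.81 = 6.053×10^5 N.
From L = ½ρV²S·CL,max = W: V_stall = √(2W/(ρSCL,max)) = √(2·6.053×10^5/(0.411·269·1.72))
V_stall = √6366 = 79.8 m/s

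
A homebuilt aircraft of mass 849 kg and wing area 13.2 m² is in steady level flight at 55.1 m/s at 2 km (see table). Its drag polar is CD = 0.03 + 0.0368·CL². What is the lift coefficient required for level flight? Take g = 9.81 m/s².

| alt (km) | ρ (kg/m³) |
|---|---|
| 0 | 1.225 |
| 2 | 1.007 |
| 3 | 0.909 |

At 2 km, from the table: ρ = 1.007 kg/m³.
In steady level flight, lift balances weight: W = mg = 849 × 9.81 = 8328.7 N.
Dynamic pressure q = 0.5 × 1.007 × 55.1² = 1529 Pa.
CL = 2W/(ρv²S) = 2×8328.7/(1.007×55.1²×13.2) = 0.4128.

CL = 0.413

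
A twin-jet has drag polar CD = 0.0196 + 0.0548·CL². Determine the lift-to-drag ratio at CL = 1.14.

CD = 0.0196 + 0.0548 × 1.14² = 0.09082
L/D = CL/CD = 1.14 / 0.09082 = 12.6

L/D = 12.6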